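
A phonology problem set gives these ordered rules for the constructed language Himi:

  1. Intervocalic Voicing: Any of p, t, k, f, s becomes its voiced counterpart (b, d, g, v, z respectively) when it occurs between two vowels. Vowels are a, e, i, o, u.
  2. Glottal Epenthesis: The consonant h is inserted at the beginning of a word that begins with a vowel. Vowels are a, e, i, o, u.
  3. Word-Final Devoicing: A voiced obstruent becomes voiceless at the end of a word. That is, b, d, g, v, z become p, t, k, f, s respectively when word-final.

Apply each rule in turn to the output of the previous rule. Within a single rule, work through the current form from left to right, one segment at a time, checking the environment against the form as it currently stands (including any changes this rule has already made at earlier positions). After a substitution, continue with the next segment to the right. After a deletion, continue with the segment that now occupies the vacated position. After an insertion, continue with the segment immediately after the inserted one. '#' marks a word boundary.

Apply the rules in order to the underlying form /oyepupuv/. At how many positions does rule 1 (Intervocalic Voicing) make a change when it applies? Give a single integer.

2

1 Intervocalic Voicing: [oyepupuv] → [oyebubuv]
2 Glottal Epenthesis: [oyebubuv] → [hoyebubuv]
3 Word-Final Devoicing: [hoyebubuv] → [hoyebubuf]
Rule 1 changed 2 position(s).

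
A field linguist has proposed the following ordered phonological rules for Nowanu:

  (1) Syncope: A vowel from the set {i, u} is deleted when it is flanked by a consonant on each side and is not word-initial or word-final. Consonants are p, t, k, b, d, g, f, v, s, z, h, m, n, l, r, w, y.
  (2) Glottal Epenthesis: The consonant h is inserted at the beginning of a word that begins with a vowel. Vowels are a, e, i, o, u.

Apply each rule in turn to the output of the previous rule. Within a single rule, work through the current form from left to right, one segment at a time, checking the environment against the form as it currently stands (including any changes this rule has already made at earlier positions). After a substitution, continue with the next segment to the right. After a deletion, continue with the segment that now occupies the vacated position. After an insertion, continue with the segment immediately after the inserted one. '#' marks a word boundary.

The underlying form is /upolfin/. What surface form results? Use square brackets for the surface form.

(1) Syncope: [upolfin] → [upolfn]
(2) Glottal Epenthesis: [upolfn] → [hupolfn]

[hupolfn]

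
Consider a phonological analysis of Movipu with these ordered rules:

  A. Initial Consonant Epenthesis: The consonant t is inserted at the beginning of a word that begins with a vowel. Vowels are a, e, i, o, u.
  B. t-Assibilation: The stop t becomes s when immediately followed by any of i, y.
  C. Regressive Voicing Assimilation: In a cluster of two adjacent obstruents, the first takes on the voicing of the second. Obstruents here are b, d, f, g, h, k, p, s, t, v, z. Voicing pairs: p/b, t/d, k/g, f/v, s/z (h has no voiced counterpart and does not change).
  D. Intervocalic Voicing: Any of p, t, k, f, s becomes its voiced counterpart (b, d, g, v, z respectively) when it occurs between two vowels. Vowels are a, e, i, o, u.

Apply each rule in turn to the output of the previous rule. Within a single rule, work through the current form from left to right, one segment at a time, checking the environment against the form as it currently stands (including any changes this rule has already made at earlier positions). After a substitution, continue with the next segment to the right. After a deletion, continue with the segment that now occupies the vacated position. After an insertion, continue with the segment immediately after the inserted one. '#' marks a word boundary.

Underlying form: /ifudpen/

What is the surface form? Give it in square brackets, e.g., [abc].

A Initial Consonant Epenthesis: [ifudpen] → [tifudpen]
B t-Assibilation: [tifudpen] → [sifudpen]
C Regressive Voicing Assimilation: [sifudpen] → [sifutpen]
D Intervocalic Voicing: [sifutpen] → [sivutpen]

[sivutpen]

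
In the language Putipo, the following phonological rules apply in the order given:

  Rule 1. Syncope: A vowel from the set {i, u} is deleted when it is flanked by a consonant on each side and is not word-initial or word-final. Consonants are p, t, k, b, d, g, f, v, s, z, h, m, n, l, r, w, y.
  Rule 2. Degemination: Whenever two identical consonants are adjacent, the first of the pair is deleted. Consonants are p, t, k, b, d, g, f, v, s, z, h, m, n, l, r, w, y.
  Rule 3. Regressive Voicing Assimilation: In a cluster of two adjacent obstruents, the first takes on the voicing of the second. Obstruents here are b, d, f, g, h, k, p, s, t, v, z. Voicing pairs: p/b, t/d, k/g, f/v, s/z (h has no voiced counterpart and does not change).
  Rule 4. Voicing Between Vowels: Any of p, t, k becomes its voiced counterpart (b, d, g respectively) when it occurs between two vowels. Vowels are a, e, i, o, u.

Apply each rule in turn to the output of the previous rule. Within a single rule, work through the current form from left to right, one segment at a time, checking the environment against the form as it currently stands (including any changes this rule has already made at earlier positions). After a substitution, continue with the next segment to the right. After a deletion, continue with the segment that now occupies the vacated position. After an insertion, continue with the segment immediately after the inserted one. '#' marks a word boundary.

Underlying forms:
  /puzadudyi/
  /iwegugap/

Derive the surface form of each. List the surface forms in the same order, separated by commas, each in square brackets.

[bzadyi], [iwegap]

/puzadudyi/:
  Rule 1 Syncope: [puzadudyi] → [pzaddyi]
  Rule 2 Degemination: [pzaddyi] → [pzadyi]
  Rule 3 Regressive Voicing Assimilation: [pzadyi] → [bzadyi]
  Rule 4 Voicing Between Vowels: no change — [bzadyi]
/iwegugap/:
  Rule 1 Syncope: [iwegugap] → [iweggap]
  Rule 2 Degemination: [iweggap] → [iwegap]
  Rule 3 Regressive Voicing Assimilation: no change — [iwegap]
  Rule 4 Voicing Between Vowels: no change — [iwegap]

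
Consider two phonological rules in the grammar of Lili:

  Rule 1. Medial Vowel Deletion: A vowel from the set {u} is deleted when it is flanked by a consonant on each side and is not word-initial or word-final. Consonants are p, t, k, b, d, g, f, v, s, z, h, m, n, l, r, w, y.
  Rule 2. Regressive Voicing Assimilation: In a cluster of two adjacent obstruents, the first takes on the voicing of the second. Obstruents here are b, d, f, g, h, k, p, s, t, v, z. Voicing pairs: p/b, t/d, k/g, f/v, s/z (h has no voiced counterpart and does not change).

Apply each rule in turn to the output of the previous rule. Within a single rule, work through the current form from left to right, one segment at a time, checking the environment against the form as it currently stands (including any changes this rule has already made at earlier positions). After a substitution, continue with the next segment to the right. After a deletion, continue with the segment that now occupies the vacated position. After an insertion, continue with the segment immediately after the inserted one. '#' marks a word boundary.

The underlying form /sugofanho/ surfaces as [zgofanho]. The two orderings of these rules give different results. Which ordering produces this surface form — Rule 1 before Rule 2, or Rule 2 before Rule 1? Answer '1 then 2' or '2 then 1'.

Order 1 then 2:
  1 Medial Vowel Deletion: [sugofanho] → [sgofanho]
  2 Regressive Voicing Assimilation: [sgofanho] → [zgofanho]
  result: [zgofanho]
Order 2 then 1:
  2 Regressive Voicing Assimilation: no change — [sugofanho]
  1 Medial Vowel Deletion: [sugofanho] → [sgofanho]
  result: [sgofanho]

1 then 2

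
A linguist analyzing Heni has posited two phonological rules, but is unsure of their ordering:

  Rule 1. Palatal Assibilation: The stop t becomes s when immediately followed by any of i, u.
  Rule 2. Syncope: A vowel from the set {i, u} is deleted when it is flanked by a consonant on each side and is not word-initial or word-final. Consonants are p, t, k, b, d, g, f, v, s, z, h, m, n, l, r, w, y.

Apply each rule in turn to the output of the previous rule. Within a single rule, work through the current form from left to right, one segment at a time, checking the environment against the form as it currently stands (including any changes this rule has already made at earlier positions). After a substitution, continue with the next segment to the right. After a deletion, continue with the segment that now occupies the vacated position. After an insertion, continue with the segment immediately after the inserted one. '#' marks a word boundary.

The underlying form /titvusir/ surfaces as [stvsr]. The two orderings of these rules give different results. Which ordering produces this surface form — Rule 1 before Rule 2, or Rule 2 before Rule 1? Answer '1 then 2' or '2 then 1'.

Order 1 then 2:
  1 Palatal Assibilation: [titvusir] → [sitvusir]
  2 Syncope: [sitvusir] → [stvsr]
  result: [stvsr]
Order 2 then 1:
  2 Syncope: [titvusir] → [ttvsr]
  1 Palatal Assibilation: no change — [ttvsr]
  result: [ttvsr]

1 then 2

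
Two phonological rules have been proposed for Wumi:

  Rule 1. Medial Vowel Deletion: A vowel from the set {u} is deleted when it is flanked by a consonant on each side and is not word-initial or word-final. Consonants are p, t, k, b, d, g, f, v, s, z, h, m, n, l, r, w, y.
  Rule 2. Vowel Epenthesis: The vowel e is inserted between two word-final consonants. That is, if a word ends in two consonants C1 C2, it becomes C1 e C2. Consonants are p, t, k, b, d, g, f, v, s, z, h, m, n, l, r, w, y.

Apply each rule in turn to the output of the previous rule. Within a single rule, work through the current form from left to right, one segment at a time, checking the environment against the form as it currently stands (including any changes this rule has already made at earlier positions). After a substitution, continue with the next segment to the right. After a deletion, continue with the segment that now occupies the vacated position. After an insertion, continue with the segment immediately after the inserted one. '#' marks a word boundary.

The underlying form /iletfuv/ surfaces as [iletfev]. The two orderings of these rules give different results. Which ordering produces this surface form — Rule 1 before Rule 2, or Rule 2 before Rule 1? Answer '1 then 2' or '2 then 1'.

1 then 2

Order 1 then 2:
  1 Medial Vowel Deletion: [iletfuv] → [iletfv]
  2 Vowel Epenthesis: [iletfv] → [iletfev]
  result: [iletfev]
Order 2 then 1:
  2 Vowel Epenthesis: no change — [iletfuv]
  1 Medial Vowel Deletion: [iletfuv] → [iletfv]
  result: [iletfv]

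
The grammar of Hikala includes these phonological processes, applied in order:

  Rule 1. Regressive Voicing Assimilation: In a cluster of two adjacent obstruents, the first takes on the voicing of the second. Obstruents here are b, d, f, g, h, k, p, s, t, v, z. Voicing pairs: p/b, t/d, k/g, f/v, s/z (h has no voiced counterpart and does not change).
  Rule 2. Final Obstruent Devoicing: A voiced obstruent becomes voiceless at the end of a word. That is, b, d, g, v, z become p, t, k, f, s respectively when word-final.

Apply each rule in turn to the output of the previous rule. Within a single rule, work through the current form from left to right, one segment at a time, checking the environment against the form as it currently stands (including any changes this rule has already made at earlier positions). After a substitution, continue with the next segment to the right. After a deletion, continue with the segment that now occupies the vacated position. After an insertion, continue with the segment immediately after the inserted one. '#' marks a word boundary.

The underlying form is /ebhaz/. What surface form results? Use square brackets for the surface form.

Rule 1 Regressive Voicing Assimilation: [ebhaz] → [ephaz]
Rule 2 Final Obstruent Devoicing: [ephaz] → [ephas]

[ephas]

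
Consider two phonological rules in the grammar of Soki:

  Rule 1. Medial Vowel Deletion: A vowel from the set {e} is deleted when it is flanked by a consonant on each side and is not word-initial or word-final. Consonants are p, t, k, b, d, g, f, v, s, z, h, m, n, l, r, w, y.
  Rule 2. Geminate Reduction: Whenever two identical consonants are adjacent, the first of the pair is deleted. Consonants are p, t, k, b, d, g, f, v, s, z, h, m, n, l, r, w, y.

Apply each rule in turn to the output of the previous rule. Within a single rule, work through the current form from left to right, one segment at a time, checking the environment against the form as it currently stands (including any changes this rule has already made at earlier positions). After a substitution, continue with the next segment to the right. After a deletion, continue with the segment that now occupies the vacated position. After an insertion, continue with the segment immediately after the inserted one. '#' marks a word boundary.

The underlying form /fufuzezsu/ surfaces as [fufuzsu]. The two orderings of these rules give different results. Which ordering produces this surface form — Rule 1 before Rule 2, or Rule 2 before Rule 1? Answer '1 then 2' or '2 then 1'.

Order 1 then 2:
  1 Medial Vowel Deletion: [fufuzezsu] → [fufuzzsu]
  2 Geminate Reduction: [fufuzzsu] → [fufuzsu]
  result: [fufuzsu]
Order 2 then 1:
  2 Geminate Reduction: no change — [fufuzezsu]
  1 Medial Vowel Deletion: [fufuzezsu] → [fufuzzsu]
  result: [fufuzzsu]

1 then 2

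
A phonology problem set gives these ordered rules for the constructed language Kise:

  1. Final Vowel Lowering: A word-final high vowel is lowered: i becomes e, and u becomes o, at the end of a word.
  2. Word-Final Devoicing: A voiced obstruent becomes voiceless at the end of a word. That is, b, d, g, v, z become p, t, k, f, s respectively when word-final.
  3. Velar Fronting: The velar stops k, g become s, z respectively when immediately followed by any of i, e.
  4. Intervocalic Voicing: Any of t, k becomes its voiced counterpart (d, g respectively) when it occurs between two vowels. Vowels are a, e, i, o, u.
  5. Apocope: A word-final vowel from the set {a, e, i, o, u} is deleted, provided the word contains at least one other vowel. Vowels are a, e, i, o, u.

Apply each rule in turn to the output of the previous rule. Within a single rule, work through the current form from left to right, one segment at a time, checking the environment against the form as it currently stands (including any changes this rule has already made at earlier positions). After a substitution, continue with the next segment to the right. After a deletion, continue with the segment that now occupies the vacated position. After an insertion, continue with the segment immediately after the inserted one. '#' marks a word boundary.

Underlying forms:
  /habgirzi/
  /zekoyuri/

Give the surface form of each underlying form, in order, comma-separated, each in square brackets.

/habgirzi/:
  1 Final Vowel Lowering: [habgirzi] → [habgirze]
  2 Word-Final Devoicing: no change — [habgirze]
  3 Velar Fronting: [habgirze] → [habzirze]
  4 Intervocalic Voicing: no change — [habzirze]
  5 Apocope: [habzirze] → [habzirz]
/zekoyuri/:
  1 Final Vowel Lowering: [zekoyuri] → [zekoyure]
  2 Word-Final Devoicing: no change — [zekoyure]
  3 Velar Fronting: no change — [zekoyure]
  4 Intervocalic Voicing: [zekoyure] → [zegoyure]
  5 Apocope: [zegoyure] → [zegoyur]

[habzirz], [zegoyur]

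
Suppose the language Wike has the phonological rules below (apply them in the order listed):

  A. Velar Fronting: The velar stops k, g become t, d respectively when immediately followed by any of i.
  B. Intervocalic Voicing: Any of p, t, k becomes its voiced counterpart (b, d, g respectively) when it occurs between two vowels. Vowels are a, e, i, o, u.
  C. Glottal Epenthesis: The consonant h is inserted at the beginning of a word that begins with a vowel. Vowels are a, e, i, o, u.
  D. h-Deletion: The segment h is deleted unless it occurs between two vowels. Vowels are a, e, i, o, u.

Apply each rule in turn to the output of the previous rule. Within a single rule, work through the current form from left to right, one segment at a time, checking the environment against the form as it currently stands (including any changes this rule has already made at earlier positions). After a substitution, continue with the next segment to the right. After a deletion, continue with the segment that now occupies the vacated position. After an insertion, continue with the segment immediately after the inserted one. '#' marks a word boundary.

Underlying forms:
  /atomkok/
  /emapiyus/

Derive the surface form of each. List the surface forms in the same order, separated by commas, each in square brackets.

/atomkok/:
  A Velar Fronting: no change — [atomkok]
  B Intervocalic Voicing: [atomkok] → [adomkok]
  C Glottal Epenthesis: [adomkok] → [hadomkok]
  D h-Deletion: [hadomkok] → [adomkok]
/emapiyus/:
  A Velar Fronting: no change — [emapiyus]
  B Intervocalic Voicing: [emapiyus] → [emabiyus]
  C Glottal Epenthesis: [emabiyus] → [hemabiyus]
  D h-Deletion: [hemabiyus] → [emabiyus]

[adomkok], [emabiyus]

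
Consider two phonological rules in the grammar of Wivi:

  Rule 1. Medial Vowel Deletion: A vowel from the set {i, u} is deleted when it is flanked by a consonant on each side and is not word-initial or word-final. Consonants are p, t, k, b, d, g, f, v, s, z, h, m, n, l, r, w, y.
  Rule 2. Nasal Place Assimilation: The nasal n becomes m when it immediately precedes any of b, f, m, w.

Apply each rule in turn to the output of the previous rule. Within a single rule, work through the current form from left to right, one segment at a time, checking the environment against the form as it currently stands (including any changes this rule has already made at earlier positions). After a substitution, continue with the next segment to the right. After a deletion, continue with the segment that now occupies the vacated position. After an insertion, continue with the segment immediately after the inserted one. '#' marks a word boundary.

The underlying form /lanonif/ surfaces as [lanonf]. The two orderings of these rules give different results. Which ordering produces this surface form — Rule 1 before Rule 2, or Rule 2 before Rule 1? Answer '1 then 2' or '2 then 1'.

2 then 1

Order 1 then 2:
  1 Medial Vowel Deletion: [lanonif] → [lanonf]
  2 Nasal Place Assimilation: [lanonf] → [lanomf]
  result: [lanomf]
Order 2 then 1:
  2 Nasal Place Assimilation: no change — [lanonif]
  1 Medial Vowel Deletion: [lanonif] → [lanonf]
  result: [lanonf]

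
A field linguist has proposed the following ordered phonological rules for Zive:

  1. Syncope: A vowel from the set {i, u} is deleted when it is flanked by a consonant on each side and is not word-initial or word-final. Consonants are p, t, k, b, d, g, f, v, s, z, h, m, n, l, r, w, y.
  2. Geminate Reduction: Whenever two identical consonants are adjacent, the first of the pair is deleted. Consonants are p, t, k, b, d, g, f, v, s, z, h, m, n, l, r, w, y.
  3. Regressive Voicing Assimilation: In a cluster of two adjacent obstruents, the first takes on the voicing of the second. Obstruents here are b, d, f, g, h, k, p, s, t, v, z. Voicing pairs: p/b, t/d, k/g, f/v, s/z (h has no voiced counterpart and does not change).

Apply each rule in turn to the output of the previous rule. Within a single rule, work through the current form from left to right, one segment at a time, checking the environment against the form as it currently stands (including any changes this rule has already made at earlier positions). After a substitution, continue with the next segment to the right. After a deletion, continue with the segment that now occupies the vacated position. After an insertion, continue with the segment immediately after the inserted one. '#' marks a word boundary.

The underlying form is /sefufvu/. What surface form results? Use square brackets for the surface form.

[sevvu]

1 Syncope: [sefufvu] → [seffvu]
2 Geminate Reduction: [seffvu] → [sefvu]
3 Regressive Voicing Assimilation: [sefvu] → [sevvu]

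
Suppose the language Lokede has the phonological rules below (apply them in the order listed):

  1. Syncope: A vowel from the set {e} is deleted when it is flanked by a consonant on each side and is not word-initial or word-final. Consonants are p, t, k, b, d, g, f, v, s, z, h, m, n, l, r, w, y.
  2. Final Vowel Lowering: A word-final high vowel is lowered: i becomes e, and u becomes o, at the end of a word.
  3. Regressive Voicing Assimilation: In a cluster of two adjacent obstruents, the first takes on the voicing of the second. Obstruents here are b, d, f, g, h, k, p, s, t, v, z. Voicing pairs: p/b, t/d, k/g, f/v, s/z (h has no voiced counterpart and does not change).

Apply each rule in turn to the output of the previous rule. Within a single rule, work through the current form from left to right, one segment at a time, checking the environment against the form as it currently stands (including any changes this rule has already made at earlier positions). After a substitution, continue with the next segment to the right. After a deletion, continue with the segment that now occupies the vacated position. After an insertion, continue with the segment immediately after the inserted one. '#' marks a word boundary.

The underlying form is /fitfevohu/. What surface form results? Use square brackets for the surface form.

[fitvvoho]

1 Syncope: [fitfevohu] → [fitfvohu]
2 Final Vowel Lowering: [fitfvohu] → [fitfvoho]
3 Regressive Voicing Assimilation: [fitfvoho] → [fitvvoho]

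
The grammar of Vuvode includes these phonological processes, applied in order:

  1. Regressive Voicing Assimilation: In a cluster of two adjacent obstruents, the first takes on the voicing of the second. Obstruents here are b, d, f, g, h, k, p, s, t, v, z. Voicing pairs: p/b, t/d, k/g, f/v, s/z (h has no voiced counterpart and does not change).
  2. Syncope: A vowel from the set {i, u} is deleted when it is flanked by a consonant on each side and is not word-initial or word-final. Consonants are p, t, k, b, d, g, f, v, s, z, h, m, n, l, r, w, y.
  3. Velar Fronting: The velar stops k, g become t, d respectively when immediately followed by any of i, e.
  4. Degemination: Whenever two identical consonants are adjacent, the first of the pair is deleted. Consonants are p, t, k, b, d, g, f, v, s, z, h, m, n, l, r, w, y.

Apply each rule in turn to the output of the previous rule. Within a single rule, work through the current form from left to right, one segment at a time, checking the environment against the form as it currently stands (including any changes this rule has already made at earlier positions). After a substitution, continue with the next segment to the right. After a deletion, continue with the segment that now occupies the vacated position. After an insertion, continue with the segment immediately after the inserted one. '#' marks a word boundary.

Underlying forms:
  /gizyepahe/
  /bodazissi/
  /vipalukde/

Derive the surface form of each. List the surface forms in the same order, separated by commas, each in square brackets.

[gzyepahe], [bodazsi], [vpalgde]

/gizyepahe/:
  1 Regressive Voicing Assimilation: no change — [gizyepahe]
  2 Syncope: [gizyepahe] → [gzyepahe]
  3 Velar Fronting: no change — [gzyepahe]
  4 Degemination: no change — [gzyepahe]
/bodazissi/:
  1 Regressive Voicing Assimilation: no change — [bodazissi]
  2 Syncope: [bodazissi] → [bodazssi]
  3 Velar Fronting: no change — [bodazssi]
  4 Degemination: [bodazssi] → [bodazsi]
/vipalukde/:
  1 Regressive Voicing Assimilation: [vipalukde] → [vipalugde]
  2 Syncope: [vipalugde] → [vpalgde]
  3 Velar Fronting: no change — [vpalgde]
  4 Degemination: no change — [vpalgde]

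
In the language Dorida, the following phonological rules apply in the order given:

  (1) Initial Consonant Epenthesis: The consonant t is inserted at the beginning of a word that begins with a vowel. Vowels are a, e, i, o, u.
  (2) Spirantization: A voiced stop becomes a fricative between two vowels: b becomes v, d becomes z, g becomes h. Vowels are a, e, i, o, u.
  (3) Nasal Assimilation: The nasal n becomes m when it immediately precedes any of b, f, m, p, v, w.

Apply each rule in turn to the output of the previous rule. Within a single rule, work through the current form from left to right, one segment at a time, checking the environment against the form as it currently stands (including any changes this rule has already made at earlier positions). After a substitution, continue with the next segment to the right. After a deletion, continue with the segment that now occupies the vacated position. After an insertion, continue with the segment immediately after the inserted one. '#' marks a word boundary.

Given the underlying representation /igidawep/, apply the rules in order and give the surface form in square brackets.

[tihizawep]

(1) Initial Consonant Epenthesis: [igidawep] → [tigidawep]
(2) Spirantization: [tigidawep] → [tihizawep]
(3) Nasal Assimilation: no change — [tihizawep]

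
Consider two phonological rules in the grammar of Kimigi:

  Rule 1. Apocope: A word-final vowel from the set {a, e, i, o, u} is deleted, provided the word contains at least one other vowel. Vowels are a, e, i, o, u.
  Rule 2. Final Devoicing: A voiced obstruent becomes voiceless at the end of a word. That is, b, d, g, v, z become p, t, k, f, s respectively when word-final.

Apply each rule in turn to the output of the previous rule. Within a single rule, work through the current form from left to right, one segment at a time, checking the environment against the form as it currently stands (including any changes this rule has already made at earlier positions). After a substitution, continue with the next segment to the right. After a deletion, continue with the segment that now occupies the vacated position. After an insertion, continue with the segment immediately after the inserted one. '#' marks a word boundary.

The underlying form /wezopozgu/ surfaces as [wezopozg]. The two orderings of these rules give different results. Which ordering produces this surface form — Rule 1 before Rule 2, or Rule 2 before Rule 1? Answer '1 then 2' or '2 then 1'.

Order 1 then 2:
  1 Apocope: [wezopozgu] → [wezopozg]
  2 Final Devoicing: [wezopozg] → [wezopozk]
  result: [wezopozk]
Order 2 then 1:
  2 Final Devoicing: no change — [wezopozgu]
  1 Apocope: [wezopozgu] → [wezopozg]
  result: [wezopozg]

2 then 1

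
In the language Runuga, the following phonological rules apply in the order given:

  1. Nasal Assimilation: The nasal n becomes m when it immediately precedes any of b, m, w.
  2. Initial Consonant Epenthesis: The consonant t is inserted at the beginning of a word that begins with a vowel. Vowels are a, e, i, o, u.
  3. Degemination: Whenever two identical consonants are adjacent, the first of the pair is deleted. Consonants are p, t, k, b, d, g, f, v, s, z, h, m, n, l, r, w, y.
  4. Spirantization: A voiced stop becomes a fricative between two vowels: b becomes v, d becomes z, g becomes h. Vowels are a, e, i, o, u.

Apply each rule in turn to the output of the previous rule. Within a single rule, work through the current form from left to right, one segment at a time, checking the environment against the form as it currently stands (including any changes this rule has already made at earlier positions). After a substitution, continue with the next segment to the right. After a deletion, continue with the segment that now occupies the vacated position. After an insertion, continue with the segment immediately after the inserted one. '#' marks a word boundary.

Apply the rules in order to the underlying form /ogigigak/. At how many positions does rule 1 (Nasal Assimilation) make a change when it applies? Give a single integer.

0

1 Nasal Assimilation: no change — [ogigigak]
2 Initial Consonant Epenthesis: [ogigigak] → [togigigak]
3 Degemination: no change — [togigigak]
4 Spirantization: [togigigak] → [tohihihak]
Rule 1 changed 0 position(s).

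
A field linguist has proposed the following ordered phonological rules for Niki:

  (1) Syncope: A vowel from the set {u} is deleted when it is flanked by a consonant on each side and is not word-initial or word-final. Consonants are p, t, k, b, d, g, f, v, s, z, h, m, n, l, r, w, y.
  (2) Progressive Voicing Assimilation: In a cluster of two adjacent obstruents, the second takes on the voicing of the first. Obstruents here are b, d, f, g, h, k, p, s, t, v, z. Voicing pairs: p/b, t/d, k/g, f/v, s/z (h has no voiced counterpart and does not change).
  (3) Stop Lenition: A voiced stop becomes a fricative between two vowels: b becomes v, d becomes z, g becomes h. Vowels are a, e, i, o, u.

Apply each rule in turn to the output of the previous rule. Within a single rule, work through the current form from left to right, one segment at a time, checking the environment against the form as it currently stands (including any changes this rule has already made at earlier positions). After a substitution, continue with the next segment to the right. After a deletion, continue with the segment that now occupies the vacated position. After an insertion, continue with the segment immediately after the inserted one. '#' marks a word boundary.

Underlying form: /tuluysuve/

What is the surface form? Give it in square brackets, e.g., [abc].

[tlysfe]

(1) Syncope: [tuluysuve] → [tlysve]
(2) Progressive Voicing Assimilation: [tlysve] → [tlysfe]
(3) Stop Lenition: no change — [tlysfe]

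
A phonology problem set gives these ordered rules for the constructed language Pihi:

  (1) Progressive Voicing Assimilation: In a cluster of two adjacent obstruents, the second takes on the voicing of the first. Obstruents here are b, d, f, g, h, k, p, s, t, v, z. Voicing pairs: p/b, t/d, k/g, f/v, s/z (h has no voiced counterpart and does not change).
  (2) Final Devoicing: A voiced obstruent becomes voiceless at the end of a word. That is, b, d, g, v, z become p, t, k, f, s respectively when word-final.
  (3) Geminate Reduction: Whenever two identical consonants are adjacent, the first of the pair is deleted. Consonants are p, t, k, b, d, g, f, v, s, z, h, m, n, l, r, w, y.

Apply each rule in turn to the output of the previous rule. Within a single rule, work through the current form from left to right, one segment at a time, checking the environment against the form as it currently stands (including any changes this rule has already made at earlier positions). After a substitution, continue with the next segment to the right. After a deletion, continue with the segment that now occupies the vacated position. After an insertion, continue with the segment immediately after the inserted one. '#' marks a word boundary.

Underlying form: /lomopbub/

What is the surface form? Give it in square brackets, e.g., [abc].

(1) Progressive Voicing Assimilation: [lomopbub] → [lomoppub]
(2) Final Devoicing: [lomoppub] → [lomoppup]
(3) Geminate Reduction: [lomoppup] → [lomopup]

[lomopup]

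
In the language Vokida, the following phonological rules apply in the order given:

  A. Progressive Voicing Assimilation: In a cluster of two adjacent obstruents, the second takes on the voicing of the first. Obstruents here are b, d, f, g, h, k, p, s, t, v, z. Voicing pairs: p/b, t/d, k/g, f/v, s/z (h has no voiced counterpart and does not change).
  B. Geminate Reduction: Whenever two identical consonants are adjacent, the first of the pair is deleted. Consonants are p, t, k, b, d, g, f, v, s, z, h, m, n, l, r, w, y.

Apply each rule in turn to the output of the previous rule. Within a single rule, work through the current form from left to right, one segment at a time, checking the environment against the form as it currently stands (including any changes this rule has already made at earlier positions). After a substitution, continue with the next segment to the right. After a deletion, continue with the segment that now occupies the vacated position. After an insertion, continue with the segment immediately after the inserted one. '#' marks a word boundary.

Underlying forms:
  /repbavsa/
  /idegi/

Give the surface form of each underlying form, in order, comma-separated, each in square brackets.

/repbavsa/:
  A Progressive Voicing Assimilation: [repbavsa] → [reppavza]
  B Geminate Reduction: [reppavza] → [repavza]
/idegi/:
  A Progressive Voicing Assimilation: no change — [idegi]
  B Geminate Reduction: no change — [idegi]

[repavza], [idegi]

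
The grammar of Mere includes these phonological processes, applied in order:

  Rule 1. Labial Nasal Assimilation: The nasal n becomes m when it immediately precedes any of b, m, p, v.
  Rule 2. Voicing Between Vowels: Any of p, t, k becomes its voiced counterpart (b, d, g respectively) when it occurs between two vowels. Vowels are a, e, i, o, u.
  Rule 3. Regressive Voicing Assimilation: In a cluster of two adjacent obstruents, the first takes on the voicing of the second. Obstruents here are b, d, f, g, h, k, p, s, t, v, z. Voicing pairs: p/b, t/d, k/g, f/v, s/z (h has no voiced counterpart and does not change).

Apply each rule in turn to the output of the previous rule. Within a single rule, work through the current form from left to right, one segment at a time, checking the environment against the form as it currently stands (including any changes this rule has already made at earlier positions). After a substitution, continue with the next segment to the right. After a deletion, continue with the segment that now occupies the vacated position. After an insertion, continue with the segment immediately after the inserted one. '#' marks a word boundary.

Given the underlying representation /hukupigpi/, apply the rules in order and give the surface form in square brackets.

[hugubikpi]

Rule 1 Labial Nasal Assimilation: no change — [hukupigpi]
Rule 2 Voicing Between Vowels: [hukupigpi] → [hugubigpi]
Rule 3 Regressive Voicing Assimilation: [hugubigpi] → [hugubikpi]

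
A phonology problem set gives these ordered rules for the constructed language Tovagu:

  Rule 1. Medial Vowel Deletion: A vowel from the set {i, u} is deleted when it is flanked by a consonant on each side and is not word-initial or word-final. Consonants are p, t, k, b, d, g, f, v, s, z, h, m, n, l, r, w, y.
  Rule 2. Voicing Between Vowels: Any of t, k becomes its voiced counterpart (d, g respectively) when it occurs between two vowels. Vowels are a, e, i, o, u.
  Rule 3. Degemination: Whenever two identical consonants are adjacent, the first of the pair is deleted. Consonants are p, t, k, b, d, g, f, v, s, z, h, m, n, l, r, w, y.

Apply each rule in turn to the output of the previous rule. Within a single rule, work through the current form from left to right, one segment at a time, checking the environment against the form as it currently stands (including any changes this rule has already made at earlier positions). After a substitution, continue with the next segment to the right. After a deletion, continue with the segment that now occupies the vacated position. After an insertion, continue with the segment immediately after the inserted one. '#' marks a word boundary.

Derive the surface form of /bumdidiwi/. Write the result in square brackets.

[bmdwi]

Rule 1 Medial Vowel Deletion: [bumdidiwi] → [bmddwi]
Rule 2 Voicing Between Vowels: no change — [bmddwi]
Rule 3 Degemination: [bmddwi] → [bmdwi]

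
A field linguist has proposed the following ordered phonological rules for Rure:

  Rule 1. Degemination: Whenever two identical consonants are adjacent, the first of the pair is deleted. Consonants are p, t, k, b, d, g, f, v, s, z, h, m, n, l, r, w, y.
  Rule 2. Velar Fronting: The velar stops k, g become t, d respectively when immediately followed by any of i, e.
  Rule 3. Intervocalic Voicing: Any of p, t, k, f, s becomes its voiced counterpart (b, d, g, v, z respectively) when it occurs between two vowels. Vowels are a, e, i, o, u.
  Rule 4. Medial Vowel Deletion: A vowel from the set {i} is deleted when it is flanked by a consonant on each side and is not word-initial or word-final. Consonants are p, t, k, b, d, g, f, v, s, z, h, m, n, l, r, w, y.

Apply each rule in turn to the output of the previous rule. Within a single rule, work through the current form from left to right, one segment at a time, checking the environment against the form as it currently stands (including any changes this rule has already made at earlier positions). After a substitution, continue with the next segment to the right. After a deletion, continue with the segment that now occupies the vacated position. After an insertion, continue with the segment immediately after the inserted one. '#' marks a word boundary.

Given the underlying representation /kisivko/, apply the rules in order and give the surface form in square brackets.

Rule 1 Degemination: no change — [kisivko]
Rule 2 Velar Fronting: [kisivko] → [tisivko]
Rule 3 Intervocalic Voicing: [tisivko] → [tizivko]
Rule 4 Medial Vowel Deletion: [tizivko] → [tzvko]

[tzvko]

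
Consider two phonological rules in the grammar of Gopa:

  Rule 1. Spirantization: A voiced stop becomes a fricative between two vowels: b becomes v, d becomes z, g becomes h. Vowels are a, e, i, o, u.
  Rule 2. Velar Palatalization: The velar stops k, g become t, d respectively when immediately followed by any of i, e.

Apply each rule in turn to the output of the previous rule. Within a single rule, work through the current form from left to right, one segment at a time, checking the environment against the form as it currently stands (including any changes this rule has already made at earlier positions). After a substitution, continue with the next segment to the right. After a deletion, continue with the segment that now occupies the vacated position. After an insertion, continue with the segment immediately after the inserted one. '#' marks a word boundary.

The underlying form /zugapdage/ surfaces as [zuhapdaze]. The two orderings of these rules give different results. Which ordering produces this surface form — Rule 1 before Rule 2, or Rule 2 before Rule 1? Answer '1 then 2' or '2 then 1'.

Order 1 then 2:
  1 Spirantization: [zugapdage] → [zuhapdahe]
  2 Velar Palatalization: no change — [zuhapdahe]
  result: [zuhapdahe]
Order 2 then 1:
  2 Velar Palatalization: [zugapdage] → [zugapdade]
  1 Spirantization: [zugapdade] → [zuhapdaze]
  result: [zuhapdaze]

2 then 1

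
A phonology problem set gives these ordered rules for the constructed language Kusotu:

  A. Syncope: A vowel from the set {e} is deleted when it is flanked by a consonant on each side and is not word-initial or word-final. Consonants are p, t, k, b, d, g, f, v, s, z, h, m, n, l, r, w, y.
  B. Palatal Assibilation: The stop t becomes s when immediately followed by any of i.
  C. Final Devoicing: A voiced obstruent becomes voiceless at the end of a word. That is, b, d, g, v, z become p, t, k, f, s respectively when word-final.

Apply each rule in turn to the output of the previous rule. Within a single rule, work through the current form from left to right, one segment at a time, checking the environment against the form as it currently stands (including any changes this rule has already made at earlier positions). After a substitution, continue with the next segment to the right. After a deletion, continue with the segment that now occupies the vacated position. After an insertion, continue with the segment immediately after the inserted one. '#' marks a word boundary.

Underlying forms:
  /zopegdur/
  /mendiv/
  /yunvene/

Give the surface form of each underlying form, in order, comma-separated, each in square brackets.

[zopgdur], [mndif], [yunvne]

/zopegdur/:
  A Syncope: [zopegdur] → [zopgdur]
  B Palatal Assibilation: no change — [zopgdur]
  C Final Devoicing: no change — [zopgdur]
/mendiv/:
  A Syncope: [mendiv] → [mndiv]
  B Palatal Assibilation: no change — [mndiv]
  C Final Devoicing: [mndiv] → [mndif]
/yunvene/:
  A Syncope: [yunvene] → [yunvne]
  B Palatal Assibilation: no change — [yunvne]
  C Final Devoicing: no change — [yunvne]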